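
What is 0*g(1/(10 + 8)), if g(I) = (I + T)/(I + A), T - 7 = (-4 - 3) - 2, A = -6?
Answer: 0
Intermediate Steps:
T = -2 (T = 7 + ((-4 - 3) - 2) = 7 + (-7 - 2) = 7 - 9 = -2)
g(I) = (-2 + I)/(-6 + I) (g(I) = (I - 2)/(I - 6) = (-2 + I)/(-6 + I))
0*g(1/(10 + 8)) = 0*((-2 + 1/(10 + 8))/(-6 + 1/(10 + 8))) = 0*((-2 + 1/18)/(-6 + 1/18)) = 0*(-35/18/(-107/18)) = 0*(-18/107*(-35/18)) = 0*(35/107) = 0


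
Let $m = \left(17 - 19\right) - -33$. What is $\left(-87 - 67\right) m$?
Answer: $-4774$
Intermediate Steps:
$m = 31$ ($m = -2 + 33 = 31$)
$\left(-87 - 67\right) m = \left(-87 - 67\right) 31 = \left(-154\right) 31 = -4774$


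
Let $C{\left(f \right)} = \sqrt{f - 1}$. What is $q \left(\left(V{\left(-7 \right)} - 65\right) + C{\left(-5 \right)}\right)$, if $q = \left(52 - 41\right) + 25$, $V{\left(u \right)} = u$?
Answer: $-2592 + 36 i \sqrt{6} \approx -2592.0 + 88.182 i$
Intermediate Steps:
$q = 36$ ($q = 11 + 25 = 36$)
$C{\left(f \right)} = \sqrt{-1 + f}$
$q \left(\left(V{\left(-7 \right)} - 65\right) + C{\left(-5 \right)}\right) = 36 \left(\left(-7 - 65\right) + \sqrt{-1 - 5}\right) = 36 \left(\left(-7 - 65\right) + \sqrt{-6}\right) = 36 \left(-72 + i \sqrt{6}\right) = -2592 + 36 i \sqrt{6}$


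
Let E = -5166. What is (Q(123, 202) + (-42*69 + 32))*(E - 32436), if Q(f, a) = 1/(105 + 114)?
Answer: 7867002702/73 ≈ 1.0777e+8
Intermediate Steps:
Q(f, a) = 1/219
(Q(123, 202) + (-42*69 + 32))*(E - 32436) = (1/219 + (-42*69 + 32))*(-5166 - 32436) = (1/219 + (-2898 + 32))*(-37602) = (1/219 - 2866)*(-37602) = -627653/219*(-37602) = 7867002702/73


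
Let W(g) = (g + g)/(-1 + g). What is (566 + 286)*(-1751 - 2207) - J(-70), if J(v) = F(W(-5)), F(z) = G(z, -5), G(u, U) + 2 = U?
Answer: -3372209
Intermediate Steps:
G(u, U) = -2 + U
W(g) = 2*g/(-1 + g) (W(g) = (2*g)/(-1 + g) = 2*g/(-1 + g))
F(z) = -7 (F(z) = -2 - 5 = -7)
J(v) = -7
(566 + 286)*(-1751 - 2207) - J(-70) = (566 + 286)*(-1751 - 2207) - 1*(-7) = 852*(-3958) + 7 = -3372216 + 7 = -3372209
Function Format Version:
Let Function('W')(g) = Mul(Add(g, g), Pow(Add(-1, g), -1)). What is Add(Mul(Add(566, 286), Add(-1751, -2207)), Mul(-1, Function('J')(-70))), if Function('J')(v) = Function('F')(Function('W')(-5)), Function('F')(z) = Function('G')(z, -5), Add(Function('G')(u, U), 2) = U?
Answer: -3372209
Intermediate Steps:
Function('G')(u, U) = Add(-2, U)
Function('W')(g) = Mul(2, g, Pow(Add(-1, g), -1)) (Function('W')(g) = Mul(Mul(2, g), Pow(Add(-1, g), -1)) = Mul(2, g, Pow(Add(-1, g), -1)))
Function('F')(z) = -7 (Function('F')(z) = Add(-2, -5) = -7)
Function('J')(v) = -7
Add(Mul(Add(566, 286), Add(-1751, -2207)), Mul(-1, Function('J')(-70))) = Add(Mul(Add(566, 286), Add(-1751, -2207)), Mul(-1, -7)) = Add(Mul(852, -3958), 7) = Add(-3372216, 7) = -3372209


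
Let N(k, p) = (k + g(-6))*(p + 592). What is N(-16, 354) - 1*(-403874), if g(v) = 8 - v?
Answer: 401982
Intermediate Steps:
N(k, p) = (14 + k)*(592 + p) (N(k, p) = (k + (8 - 1*(-6)))*(p + 592) = (k + (8 + 6))*(592 + p) = (k + 14)*(592 + p) = (14 + k)*(592 + p))
N(-16, 354) - 1*(-403874) = (8288 + 14*354 + 592*(-16) - 16*354) - 1*(-403874) = (8288 + 4956 - 9472 - 5664) + 403874 = -1892 + 403874 = 401982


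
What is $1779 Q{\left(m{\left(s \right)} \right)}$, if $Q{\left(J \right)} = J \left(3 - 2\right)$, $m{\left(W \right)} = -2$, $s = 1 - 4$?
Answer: $-3558$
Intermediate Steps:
$s = -3$
$Q{\left(J \right)} = J$ ($Q{\left(J \right)} = J 1 = J$)
$1779 Q{\left(m{\left(s \right)} \right)} = 1779 \left(-2\right) = -3558$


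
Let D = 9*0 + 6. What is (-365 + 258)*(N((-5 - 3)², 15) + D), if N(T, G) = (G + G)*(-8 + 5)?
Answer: 8988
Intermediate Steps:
N(T, G) = -6*G (N(T, G) = (2*G)*(-3) = -6*G)
D = 6 (D = 0 + 6 = 6)
(-365 + 258)*(N((-5 - 3)², 15) + D) = (-365 + 258)*(-6*15 + 6) = -107*(-90 + 6) = -107*(-84) = 8988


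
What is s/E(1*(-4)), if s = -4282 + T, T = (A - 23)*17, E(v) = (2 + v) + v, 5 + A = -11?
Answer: 4945/6 ≈ 824.17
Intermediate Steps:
A = -16 (A = -5 - 11 = -16)
E(v) = 2 + 2*v
T = -663 (T = (-16 - 23)*17 = -39*17 = -663)
s = -4945 (s = -4282 - 663 = -4945)
s/E(1*(-4)) = -4945/(2 + 2*(1*(-4))) = -4945/(2 + 2*(-4)) = -4945/(2 - 8) = -4945/(-6) = -4945*(-⅙) = 4945/6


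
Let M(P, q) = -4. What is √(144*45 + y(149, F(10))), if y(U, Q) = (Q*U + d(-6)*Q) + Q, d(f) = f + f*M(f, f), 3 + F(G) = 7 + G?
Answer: 8*√138 ≈ 93.979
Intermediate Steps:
F(G) = 4 + G (F(G) = -3 + (7 + G) = 4 + G)
d(f) = -3*f (d(f) = f + f*(-4) = f - 4*f = -3*f)
y(U, Q) = 19*Q + Q*U (y(U, Q) = (Q*U + (-3*(-6))*Q) + Q = (Q*U + 18*Q) + Q = (18*Q + Q*U) + Q = 19*Q + Q*U)
√(144*45 + y(149, F(10))) = √(144*45 + (4 + 10)*(19 + 149)) = √(6480 + 14*168) = √(6480 + 2352) = √8832 = 8*√138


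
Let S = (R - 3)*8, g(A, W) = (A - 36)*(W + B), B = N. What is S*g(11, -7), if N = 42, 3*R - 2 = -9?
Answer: 112000/3 ≈ 37333.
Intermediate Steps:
R = -7/3 (R = ⅔ + (⅓)*(-9) = ⅔ - 3 = -7/3 ≈ -2.3333)
B = 42
g(A, W) = (-36 + A)*(42 + W) (g(A, W) = (A - 36)*(W + 42) = (-36 + A)*(42 + W))
S = -128/3 (S = (-7/3 - 3)*8 = -16/3*8 = -128/3 ≈ -42.667)
S*g(11, -7) = -128*(-1512 - 36*(-7) + 42*11 + 11*(-7))/3 = -128*(-1512 + 252 + 462 - 77)/3 = -128/3*(-875) = 112000/3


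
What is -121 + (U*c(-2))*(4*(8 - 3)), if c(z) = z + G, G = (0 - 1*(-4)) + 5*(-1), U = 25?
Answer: -1621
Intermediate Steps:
G = -1 (G = (0 + 4) - 5 = 4 - 5 = -1)
c(z) = -1 + z (c(z) = z - 1 = -1 + z)
-121 + (U*c(-2))*(4*(8 - 3)) = -121 + (25*(-1 - 2))*(4*(8 - 3)) = -121 + (25*(-3))*(4*5) = -121 - 75*20 = -121 - 1500 = -1621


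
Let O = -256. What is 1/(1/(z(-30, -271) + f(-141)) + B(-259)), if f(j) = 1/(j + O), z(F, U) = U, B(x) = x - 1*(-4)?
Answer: -107588/27435337 ≈ -0.0039215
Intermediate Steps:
B(x) = 4 + x (B(x) = x + 4 = 4 + x)
f(j) = 1/(-256 + j) (f(j) = 1/(j - 256) = 1/(-256 + j))
1/(1/(z(-30, -271) + f(-141)) + B(-259)) = 1/(1/(-271 + 1/(-256 - 141)) + (4 - 259)) = 1/(1/(-271 + 1/(-397)) - 255) = 1/(1/(-271 - 1/397) - 255) = 1/(1/(-107588/397) - 255) = 1/(-397/107588 - 255) = 1/(-27435337/107588) = -107588/27435337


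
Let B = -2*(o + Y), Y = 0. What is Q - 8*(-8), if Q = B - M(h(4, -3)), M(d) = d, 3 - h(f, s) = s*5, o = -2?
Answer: 50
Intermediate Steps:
h(f, s) = 3 - 5*s (h(f, s) = 3 - s*5 = 3 - 5*s)
B = 4 (B = -2*(-2 + 0) = -2*(-2) = 4)
Q = -14 (Q = 4 - (3 - 5*(-3)) = 4 - (3 + 15) = 4 - 1*18 = 4 - 18 = -14)
Q - 8*(-8) = -14 - 8*(-8) = -14 + 64 = 50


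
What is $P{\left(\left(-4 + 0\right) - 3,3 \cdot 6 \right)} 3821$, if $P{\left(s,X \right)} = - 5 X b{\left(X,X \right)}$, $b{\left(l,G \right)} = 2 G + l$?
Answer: $-18570060$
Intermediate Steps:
$b{\left(l,G \right)} = l + 2 G$
$P{\left(s,X \right)} = - 15 X^{2}$ ($P{\left(s,X \right)} = - 5 X \left(X + 2 X\right) = - 5 X 3 X = - 15 X^{2}$)
$P{\left(\left(-4 + 0\right) - 3,3 \cdot 6 \right)} 3821 = - 15 \left(3 \cdot 6\right)^{2} \cdot 3821 = - 15 \cdot 18^{2} \cdot 3821 = \left(-15\right) 324 \cdot 3821 = \left(-4860\right) 3821 = -18570060$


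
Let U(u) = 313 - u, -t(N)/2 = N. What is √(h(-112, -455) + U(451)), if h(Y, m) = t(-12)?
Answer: I*√114 ≈ 10.677*I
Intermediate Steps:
t(N) = -2*N
h(Y, m) = 24 (h(Y, m) = -2*(-12) = 24)
√(h(-112, -455) + U(451)) = √(24 + (313 - 1*451)) = √(24 + (313 - 451)) = √(24 - 138) = √(-114) = I*√114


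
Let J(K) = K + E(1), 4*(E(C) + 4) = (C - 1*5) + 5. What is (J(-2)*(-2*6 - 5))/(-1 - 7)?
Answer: -391/32 ≈ -12.219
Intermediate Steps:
E(C) = -4 + C/4 (E(C) = -4 + ((C - 1*5) + 5)/4 = -4 + ((C - 5) + 5)/4 = -4 + ((-5 + C) + 5)/4 = -4 + C/4)
J(K) = -15/4 + K (J(K) = K + (-4 + (¼)*1) = K + (-4 + ¼) = K - 15/4 = -15/4 + K)
(J(-2)*(-2*6 - 5))/(-1 - 7) = ((-15/4 - 2)*(-2*6 - 5))/(-1 - 7) = -23*(-12 - 5)/4/(-8) = -23/4*(-17)*(-⅛) = (391/4)*(-⅛) = -391/32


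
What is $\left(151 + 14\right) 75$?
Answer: $12375$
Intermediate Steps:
$\left(151 + 14\right) 75 = 165 \cdot 75 = 12375$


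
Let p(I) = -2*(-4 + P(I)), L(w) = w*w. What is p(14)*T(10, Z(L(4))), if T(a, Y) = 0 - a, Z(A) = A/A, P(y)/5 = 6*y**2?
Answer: 117520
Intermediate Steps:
P(y) = 30*y**2 (P(y) = 5*(6*y**2) = 30*y**2)
L(w) = w**2
Z(A) = 1
p(I) = 8 - 60*I**2 (p(I) = -2*(-4 + 30*I**2) = 8 - 60*I**2)
T(a, Y) = -a
p(14)*T(10, Z(L(4))) = (8 - 60*14**2)*(-1*10) = (8 - 60*196)*(-10) = (8 - 11760)*(-10) = -11752*(-10) = 117520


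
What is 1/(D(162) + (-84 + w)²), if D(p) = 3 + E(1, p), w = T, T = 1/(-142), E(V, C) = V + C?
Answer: 20164/145648265 ≈ 0.00013844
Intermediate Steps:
E(V, C) = C + V
T = -1/142 ≈ -0.0070423
w = -1/142 ≈ -0.0070423
D(p) = 4 + p (D(p) = 3 + (p + 1) = 3 + (1 + p) = 4 + p)
1/(D(162) + (-84 + w)²) = 1/((4 + 162) + (-84 - 1/142)²) = 1/(166 + (-11929/142)²) = 1/(166 + 142301041/20164) = 1/(145648265/20164) = 20164/145648265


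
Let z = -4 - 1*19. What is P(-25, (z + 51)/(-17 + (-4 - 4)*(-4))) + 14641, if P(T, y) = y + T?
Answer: 219268/15 ≈ 14618.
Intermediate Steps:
z = -23 (z = -4 - 19 = -23)
P(T, y) = T + y
P(-25, (z + 51)/(-17 + (-4 - 4)*(-4))) + 14641 = (-25 + (-23 + 51)/(-17 + (-4 - 4)*(-4))) + 14641 = (-25 + 28/(-17 - 8*(-4))) + 14641 = (-25 + 28/(-17 + 32)) + 14641 = (-25 + 28/15) + 14641 = -347/15 + 14641 = 219268/15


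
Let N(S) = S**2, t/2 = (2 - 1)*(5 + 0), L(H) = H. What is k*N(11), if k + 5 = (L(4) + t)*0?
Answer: -605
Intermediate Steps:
t = 10 (t = 2*((2 - 1)*(5 + 0)) = 2*(1*5) = 2*5 = 10)
k = -5 (k = -5 + (4 + 10)*0 = -5 + 14*0 = -5 + 0 = -5)
k*N(11) = -5*11**2 = -5*121 = -605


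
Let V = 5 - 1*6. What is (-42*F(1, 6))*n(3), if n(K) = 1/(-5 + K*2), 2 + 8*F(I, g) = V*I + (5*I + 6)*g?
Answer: -1323/4 ≈ -330.75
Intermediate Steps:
V = -1 (V = 5 - 6 = -1)
F(I, g) = -¼ - I/8 + g*(6 + 5*I)/8 (F(I, g) = -¼ + (-I + (5*I + 6)*g)/8 = -¼ + (-I + (6 + 5*I)*g)/8 = -¼ + (-I + g*(6 + 5*I))/8 = -¼ + (-I/8 + g*(6 + 5*I)/8) = -¼ - I/8 + g*(6 + 5*I)/8)
n(K) = 1/(-5 + 2*K)
(-42*F(1, 6))*n(3) = (-42*(-¼ - ⅛*1 + (¾)*6 + (5/8)*1*6))/(-5 + 2*3) = (-42*(-¼ - ⅛ + 9/2 + 15/4))/(-5 + 6) = -42*63/8/1 = -1323/4*1 = -1323/4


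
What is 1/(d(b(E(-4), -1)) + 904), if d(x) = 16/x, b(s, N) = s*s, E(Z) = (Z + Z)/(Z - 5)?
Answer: 4/3697 ≈ 0.0010820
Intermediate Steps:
E(Z) = 2*Z/(-5 + Z) (E(Z) = (2*Z)/(-5 + Z) = 2*Z/(-5 + Z))
b(s, N) = s²
1/(d(b(E(-4), -1)) + 904) = 1/(16/((2*(-4)/(-5 - 4))²) + 904) = 1/(16/((2*(-4)/(-9))²) + 904) = 1/(16/((2*(-4)*(-⅑))²) + 904) = 1/(16/((8/9)²) + 904) = 1/(16/(64/81) + 904) = 1/(16*(81/64) + 904) = 1/(81/4 + 904) = 1/(3697/4) = 4/3697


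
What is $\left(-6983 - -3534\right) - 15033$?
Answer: $-18482$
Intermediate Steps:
$\left(-6983 - -3534\right) - 15033 = \left(-6983 + 3534\right) - 15033 = -3449 - 15033 = -18482$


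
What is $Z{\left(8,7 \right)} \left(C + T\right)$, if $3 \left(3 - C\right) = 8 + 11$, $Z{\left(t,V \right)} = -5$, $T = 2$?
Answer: $\frac{20}{3} \approx 6.6667$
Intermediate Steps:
$C = - \frac{10}{3}$ ($C = 3 - \frac{8 + 11}{3} = 3 - \frac{19}{3} = - \frac{10}{3} \approx -3.3333$)
$Z{\left(8,7 \right)} \left(C + T\right) = - 5 \left(- \frac{10}{3} + 2\right) = \left(-5\right) \left(- \frac{4}{3}\right) = \frac{20}{3}$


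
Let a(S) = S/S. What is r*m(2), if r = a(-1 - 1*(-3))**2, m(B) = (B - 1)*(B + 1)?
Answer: 3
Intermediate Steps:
m(B) = (1 + B)*(-1 + B) (m(B) = (-1 + B)*(1 + B) = (1 + B)*(-1 + B))
a(S) = 1
r = 1 (r = 1**2 = 1)
r*m(2) = 1*(-1 + 2**2) = 1*(-1 + 4) = 1*3 = 3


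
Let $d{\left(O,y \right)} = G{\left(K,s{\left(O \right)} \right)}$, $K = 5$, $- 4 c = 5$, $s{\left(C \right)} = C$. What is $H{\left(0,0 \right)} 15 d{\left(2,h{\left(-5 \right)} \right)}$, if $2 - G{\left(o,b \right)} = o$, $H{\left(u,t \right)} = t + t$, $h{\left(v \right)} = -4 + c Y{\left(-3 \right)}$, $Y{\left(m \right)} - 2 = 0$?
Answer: $0$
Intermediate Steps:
$c = - \frac{5}{4}$ ($c = \left(- \frac{1}{4}\right) 5 = - \frac{5}{4} \approx -1.25$)
$Y{\left(m \right)} = 2$ ($Y{\left(m \right)} = 2 + 0 = 2$)
$h{\left(v \right)} = - \frac{13}{2}$ ($h{\left(v \right)} = -4 - \frac{5}{2} = - \frac{13}{2}$)
$H{\left(u,t \right)} = 2 t$
$G{\left(o,b \right)} = 2 - o$
$d{\left(O,y \right)} = -3$ ($d{\left(O,y \right)} = 2 - 5 = -3$)
$H{\left(0,0 \right)} 15 d{\left(2,h{\left(-5 \right)} \right)} = 2 \cdot 0 \cdot 15 \left(-3\right) = 0 \cdot 15 \left(-3\right) = 0 \left(-3\right) = 0$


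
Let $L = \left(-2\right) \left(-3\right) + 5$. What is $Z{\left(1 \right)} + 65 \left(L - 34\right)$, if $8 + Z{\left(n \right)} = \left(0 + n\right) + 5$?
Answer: $-1497$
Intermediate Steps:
$Z{\left(n \right)} = -3 + n$ ($Z{\left(n \right)} = -8 + \left(\left(0 + n\right) + 5\right) = -8 + \left(n + 5\right) = -8 + \left(5 + n\right) = -3 + n$)
$L = 11$ ($L = 6 + 5 = 11$)
$Z{\left(1 \right)} + 65 \left(L - 34\right) = \left(-3 + 1\right) + 65 \left(11 - 34\right) = -2 + 65 \left(-23\right) = -2 - 1495 = -1497$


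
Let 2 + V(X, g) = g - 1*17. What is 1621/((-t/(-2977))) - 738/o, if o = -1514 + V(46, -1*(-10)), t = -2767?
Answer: -7347524945/4214141 ≈ -1743.5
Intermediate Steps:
V(X, g) = -19 + g (V(X, g) = -2 + (g - 1*17) = -2 + (g - 17) = -2 + (-17 + g) = -19 + g)
o = -1523 (o = -1514 + (-19 - 1*(-10)) = -1514 + (-19 + 10) = -1514 - 9 = -1523)
1621/((-t/(-2977))) - 738/o = 1621/((-(-2767)/(-2977))) - 738/(-1523) = 1621/((-(-2767)*(-1)/2977)) - 738*(-1/1523) = 1621/((-1*2767/2977)) + 738/1523 = 1621/(-2767/2977) + 738/1523 = 1621*(-2977/2767) + 738/1523 = -4825717/2767 + 738/1523 = -7347524945/4214141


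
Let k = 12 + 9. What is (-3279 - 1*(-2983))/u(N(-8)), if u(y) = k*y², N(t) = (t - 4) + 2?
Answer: -74/525 ≈ -0.14095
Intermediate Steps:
N(t) = -2 + t (N(t) = (-4 + t) + 2 = -2 + t)
k = 21
u(y) = 21*y²
(-3279 - 1*(-2983))/u(N(-8)) = (-3279 - 1*(-2983))/((21*(-2 - 8)²)) = (-3279 + 2983)/((21*(-10)²)) = -296/(21*100) = -296/2100 = -296*1/2100 = -74/525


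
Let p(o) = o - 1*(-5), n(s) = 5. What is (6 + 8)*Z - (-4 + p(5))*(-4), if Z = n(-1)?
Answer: 94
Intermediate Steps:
p(o) = 5 + o (p(o) = o + 5 = 5 + o)
Z = 5
(6 + 8)*Z - (-4 + p(5))*(-4) = (6 + 8)*5 - (-4 + (5 + 5))*(-4) = 14*5 - (-4 + 10)*(-4) = 70 - 6*(-4) = 70 - 1*(-24) = 70 + 24 = 94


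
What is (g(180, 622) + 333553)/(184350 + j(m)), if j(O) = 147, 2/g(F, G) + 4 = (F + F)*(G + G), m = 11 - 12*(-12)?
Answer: 74688520655/41312199246 ≈ 1.8079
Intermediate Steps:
m = 155 (m = 11 + 144 = 155)
g(F, G) = 2/(-4 + 4*F*G) (g(F, G) = 2/(-4 + (F + F)*(G + G)) = 2/(-4 + (2*F)*(2*G)) = 2/(-4 + 4*F*G))
(g(180, 622) + 333553)/(184350 + j(m)) = (1/(2*(-1 + 180*622)) + 333553)/(184350 + 147) = (1/(2*(-1 + 111960)) + 333553)/184497 = ((1/2)/111959 + 333553)*(1/184497) = ((1/2)*(1/111959) + 333553)*(1/184497) = (1/223918 + 333553)*(1/184497) = (74688520655/223918)*(1/184497) = 74688520655/41312199246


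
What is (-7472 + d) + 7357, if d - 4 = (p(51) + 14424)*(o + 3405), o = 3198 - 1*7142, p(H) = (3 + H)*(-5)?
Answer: -7629117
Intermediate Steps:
p(H) = -15 - 5*H
o = -3944 (o = 3198 - 7142 = -3944)
d = -7629002 (d = 4 + ((-15 - 5*51) + 14424)*(-3944 + 3405) = 4 + ((-15 - 255) + 14424)*(-539) = 4 + (-270 + 14424)*(-539) = 4 + 14154*(-539) = 4 - 7629006 = -7629002)
(-7472 + d) + 7357 = (-7472 - 7629002) + 7357 = -7636474 + 7357 = -7629117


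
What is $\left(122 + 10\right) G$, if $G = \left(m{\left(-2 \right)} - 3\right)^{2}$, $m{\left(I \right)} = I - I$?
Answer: $1188$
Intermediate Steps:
$m{\left(I \right)} = 0$
$G = 9$ ($G = \left(0 - 3\right)^{2} = \left(-3\right)^{2} = 9$)
$\left(122 + 10\right) G = \left(122 + 10\right) 9 = 132 \cdot 9 = 1188$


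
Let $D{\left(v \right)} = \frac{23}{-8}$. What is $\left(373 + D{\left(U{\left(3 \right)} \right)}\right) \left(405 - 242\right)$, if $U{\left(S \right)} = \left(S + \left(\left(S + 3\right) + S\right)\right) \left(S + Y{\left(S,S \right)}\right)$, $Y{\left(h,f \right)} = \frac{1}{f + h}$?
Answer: $\frac{482643}{8} \approx 60330.0$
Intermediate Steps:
$U{\left(S \right)} = \left(3 + 3 S\right) \left(S + \frac{1}{2 S}\right)$ ($U{\left(S \right)} = \left(S + \left(\left(S + 3\right) + S\right)\right) \left(S + \frac{1}{S + S}\right) = \left(S + \left(\left(3 + S\right) + S\right)\right) \left(S + \frac{1}{2 S}\right) = \left(S + \left(3 + 2 S\right)\right) \left(S + \frac{1}{2 S}\right) = \left(3 + 3 S\right) \left(S + \frac{1}{2 S}\right)$)
$D{\left(v \right)} = - \frac{23}{8}$ ($D{\left(v \right)} = 23 \left(- \frac{1}{8}\right) = - \frac{23}{8}$)
$\left(373 + D{\left(U{\left(3 \right)} \right)}\right) \left(405 - 242\right) = \left(373 - \frac{23}{8}\right) \left(405 - 242\right) = \frac{2961}{8} \cdot 163 = \frac{482643}{8}$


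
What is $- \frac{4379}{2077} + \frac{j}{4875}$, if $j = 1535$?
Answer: $- \frac{3631886}{2025075} \approx -1.7935$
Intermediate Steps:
$- \frac{4379}{2077} + \frac{j}{4875} = - \frac{4379}{2077} + \frac{1535}{4875} = \left(-4379\right) \frac{1}{2077} + 1535 \cdot \frac{1}{4875} = - \frac{4379}{2077} + \frac{307}{975} = - \frac{3631886}{2025075}$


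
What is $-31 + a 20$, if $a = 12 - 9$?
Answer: $29$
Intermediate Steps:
$a = 3$ ($a = 12 - 9 = 3$)
$-31 + a 20 = -31 + 3 \cdot 20 = -31 + 60 = 29$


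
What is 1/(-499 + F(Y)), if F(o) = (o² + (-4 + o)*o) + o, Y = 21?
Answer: 1/320 ≈ 0.0031250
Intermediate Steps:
F(o) = o + o² + o*(-4 + o) (F(o) = (o² + o*(-4 + o)) + o = o + o² + o*(-4 + o))
1/(-499 + F(Y)) = 1/(-499 + 21*(-3 + 2*21)) = 1/(-499 + 21*(-3 + 42)) = 1/(-499 + 21*39) = 1/(-499 + 819) = 1/320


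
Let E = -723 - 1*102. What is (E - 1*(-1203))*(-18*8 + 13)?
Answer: -49518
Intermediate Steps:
E = -825 (E = -723 - 102 = -825)
(E - 1*(-1203))*(-18*8 + 13) = (-825 - 1*(-1203))*(-18*8 + 13) = (-825 + 1203)*(-144 + 13) = 378*(-131) = -49518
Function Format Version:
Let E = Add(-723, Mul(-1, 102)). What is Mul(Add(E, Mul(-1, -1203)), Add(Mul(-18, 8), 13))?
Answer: -49518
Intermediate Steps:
E = -825 (E = Add(-723, -102) = -825)
Mul(Add(E, Mul(-1, -1203)), Add(Mul(-18, 8), 13)) = Mul(Add(-825, Mul(-1, -1203)), Add(Mul(-18, 8), 13)) = Mul(Add(-825, 1203), Add(-144, 13)) = Mul(378, -131) = -49518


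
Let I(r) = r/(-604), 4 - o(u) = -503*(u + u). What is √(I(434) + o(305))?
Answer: √27984422602/302 ≈ 553.93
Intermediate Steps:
o(u) = 4 + 1006*u (o(u) = 4 - (-503)*(u + u) = 4 - (-503)*2*u = 4 - (-1006)*u = 4 + 1006*u)
I(r) = -r/604 (I(r) = r*(-1/604) = -r/604)
√(I(434) + o(305)) = √(-1/604*434 + (4 + 1006*305)) = √(-217/302 + (4 + 306830)) = √(-217/302 + 306834) = √(92663651/302) = √27984422602/302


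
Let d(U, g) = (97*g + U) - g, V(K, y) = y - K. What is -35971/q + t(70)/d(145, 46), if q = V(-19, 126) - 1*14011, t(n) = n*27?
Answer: 190270471/63242826 ≈ 3.0086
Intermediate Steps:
t(n) = 27*n
d(U, g) = U + 96*g (d(U, g) = (U + 97*g) - g = U + 96*g)
q = -13866 (q = (126 - 1*(-19)) - 1*14011 = (126 + 19) - 14011 = 145 - 14011 = -13866)
-35971/q + t(70)/d(145, 46) = -35971/(-13866) + (27*70)/(145 + 96*46) = -35971*(-1/13866) + 1890/(145 + 4416) = 35971/13866 + 1890/4561 = 190270471/63242826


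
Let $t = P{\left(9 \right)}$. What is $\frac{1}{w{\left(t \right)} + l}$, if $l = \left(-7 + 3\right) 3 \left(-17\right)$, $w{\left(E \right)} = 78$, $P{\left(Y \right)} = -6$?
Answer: $\frac{1}{282} \approx 0.0035461$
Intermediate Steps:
$t = -6$
$l = 204$ ($l = \left(-4\right) 3 \left(-17\right) = \left(-12\right) \left(-17\right) = 204$)
$\frac{1}{w{\left(t \right)} + l} = \frac{1}{78 + 204} = \frac{1}{282}$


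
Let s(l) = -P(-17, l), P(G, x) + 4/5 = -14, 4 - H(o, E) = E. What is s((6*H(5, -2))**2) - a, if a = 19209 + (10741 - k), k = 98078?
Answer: 340714/5 ≈ 68143.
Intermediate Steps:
H(o, E) = 4 - E
P(G, x) = -74/5 (P(G, x) = -4/5 - 14 = -74/5)
s(l) = 74/5 (s(l) = -1*(-74/5) = 74/5)
a = -68128 (a = 19209 + (10741 - 1*98078) = 19209 + (10741 - 98078) = 19209 - 87337 = -68128)
s((6*H(5, -2))**2) - a = 74/5 - 1*(-68128) = 74/5 + 68128 = 340714/5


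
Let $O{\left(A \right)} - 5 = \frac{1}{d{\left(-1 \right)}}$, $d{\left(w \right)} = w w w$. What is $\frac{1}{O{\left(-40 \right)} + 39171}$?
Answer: $\frac{1}{39175} \approx 2.5526 \cdot 10^{-5}$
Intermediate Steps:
$d{\left(w \right)} = w^{3}$ ($d{\left(w \right)} = w^{2} w = w^{3}$)
$O{\left(A \right)} = 4$ ($O{\left(A \right)} = 5 + \frac{1}{\left(-1\right)^{3}} = 5 + \frac{1}{-1} = 5 - 1 = 4$)
$\frac{1}{O{\left(-40 \right)} + 39171} = \frac{1}{4 + 39171} = \frac{1}{39175}$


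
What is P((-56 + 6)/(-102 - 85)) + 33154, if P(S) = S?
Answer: 6199848/187 ≈ 33154.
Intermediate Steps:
P((-56 + 6)/(-102 - 85)) + 33154 = (-56 + 6)/(-102 - 85) + 33154 = -50/(-187) + 33154 = -50*(-1/187) + 33154 = 50/187 + 33154 = 6199848/187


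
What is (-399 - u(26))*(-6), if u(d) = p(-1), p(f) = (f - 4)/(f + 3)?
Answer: 2379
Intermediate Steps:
p(f) = (-4 + f)/(3 + f)
u(d) = -5/2 (u(d) = (-4 - 1)/(3 - 1) = -5/2)
(-399 - u(26))*(-6) = (-399 - 1*(-5/2))*(-6) = (-399 + 5/2)*(-6) = -793/2*(-6) = 2379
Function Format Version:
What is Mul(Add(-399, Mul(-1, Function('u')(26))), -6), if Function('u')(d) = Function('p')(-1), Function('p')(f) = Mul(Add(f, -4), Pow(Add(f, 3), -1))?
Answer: 2379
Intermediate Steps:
Function('p')(f) = Mul(Pow(Add(3, f), -1), Add(-4, f)) (Function('p')(f) = Mul(Add(-4, f), Pow(Add(3, f), -1)) = Mul(Pow(Add(3, f), -1), Add(-4, f)))
Function('u')(d) = Rational(-5, 2) (Function('u')(d) = Mul(Pow(Add(3, -1), -1), Add(-4, -1)) = Mul(Pow(2, -1), -5) = Mul(Rational(1, 2), -5) = Rational(-5, 2))
Mul(Add(-399, Mul(-1, Function('u')(26))), -6) = Mul(Add(-399, Mul(-1, Rational(-5, 2))), -6) = Mul(Add(-399, Rational(5, 2)), -6) = Mul(Rational(-793, 2), -6) = 2379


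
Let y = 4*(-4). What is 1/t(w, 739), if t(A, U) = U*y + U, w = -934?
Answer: -1/11085 ≈ -9.0212e-5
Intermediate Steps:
y = -16
t(A, U) = -15*U (t(A, U) = U*(-16) + U = -16*U + U = -15*U)
1/t(w, 739) = 1/(-15*739) = 1/(-11085) = -1/11085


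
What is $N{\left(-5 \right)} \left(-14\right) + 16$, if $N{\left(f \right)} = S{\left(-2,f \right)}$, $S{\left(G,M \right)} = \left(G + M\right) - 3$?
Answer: $156$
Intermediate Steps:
$S{\left(G,M \right)} = -3 + G + M$
$N{\left(f \right)} = -5 + f$ ($N{\left(f \right)} = -3 - 2 + f = -5 + f$)
$N{\left(-5 \right)} \left(-14\right) + 16 = \left(-5 - 5\right) \left(-14\right) + 16 = \left(-10\right) \left(-14\right) + 16 = 140 + 16 = 156$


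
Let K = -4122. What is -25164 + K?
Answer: -29286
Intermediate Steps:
-25164 + K = -25164 - 4122 = -29286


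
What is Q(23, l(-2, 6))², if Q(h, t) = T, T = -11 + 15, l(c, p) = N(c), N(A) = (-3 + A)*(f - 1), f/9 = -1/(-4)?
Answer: 16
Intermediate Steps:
f = 9/4 (f = 9*(-1/(-4)) = 9*(-1*(-¼)) = 9*(¼) = 9/4 ≈ 2.2500)
N(A) = -15/4 + 5*A/4 (N(A) = (-3 + A)*(9/4 - 1) = (-3 + A)*(5/4) = -15/4 + 5*A/4)
l(c, p) = -15/4 + 5*c/4
T = 4
Q(h, t) = 4
Q(23, l(-2, 6))² = 4² = 16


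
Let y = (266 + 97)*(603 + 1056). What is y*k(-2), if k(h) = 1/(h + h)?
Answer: -602217/4 ≈ -1.5055e+5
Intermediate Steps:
k(h) = 1/(2*h)
y = 602217 (y = 363*1659 = 602217)
y*k(-2) = 602217*((½)/(-2)) = 602217*((½)*(-½)) = 602217*(-¼) = -602217/4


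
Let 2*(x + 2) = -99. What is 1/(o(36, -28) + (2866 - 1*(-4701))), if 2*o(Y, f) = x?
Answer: 4/30165 ≈ 0.00013260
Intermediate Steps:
x = -103/2 (x = -2 + (½)*(-99) = -2 - 99/2 = -103/2 ≈ -51.500)
o(Y, f) = -103/4 (o(Y, f) = (½)*(-103/2) = -103/4)
1/(o(36, -28) + (2866 - 1*(-4701))) = 1/(-103/4 + (2866 - 1*(-4701))) = 1/(-103/4 + (2866 + 4701)) = 1/(-103/4 + 7567) = 1/(30165/4) = 4/30165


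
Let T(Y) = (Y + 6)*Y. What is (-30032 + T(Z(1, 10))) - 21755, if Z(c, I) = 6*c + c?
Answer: -51696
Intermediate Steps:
Z(c, I) = 7*c
T(Y) = Y*(6 + Y) (T(Y) = (6 + Y)*Y = Y*(6 + Y))
(-30032 + T(Z(1, 10))) - 21755 = (-30032 + (7*1)*(6 + 7*1)) - 21755 = (-30032 + 7*(6 + 7)) - 21755 = (-30032 + 7*13) - 21755 = (-30032 + 91) - 21755 = -29941 - 21755 = -51696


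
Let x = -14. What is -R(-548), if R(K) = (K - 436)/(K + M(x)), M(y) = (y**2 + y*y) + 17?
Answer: -984/139 ≈ -7.0791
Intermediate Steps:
M(y) = 17 + 2*y**2 (M(y) = (y**2 + y**2) + 17 = 2*y**2 + 17 = 17 + 2*y**2)
R(K) = (-436 + K)/(409 + K) (R(K) = (K - 436)/(K + (17 + 2*(-14)**2)) = (-436 + K)/(K + (17 + 2*196)) = (-436 + K)/(K + (17 + 392)) = (-436 + K)/(K + 409) = (-436 + K)/(409 + K))
-R(-548) = -(-436 - 548)/(409 - 548) = -(-984)/(-139) = -(-1)*(-984)/139 = -1*984/139 = -984/139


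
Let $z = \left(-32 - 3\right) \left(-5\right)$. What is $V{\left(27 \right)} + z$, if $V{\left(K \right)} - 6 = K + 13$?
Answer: $221$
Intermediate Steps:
$V{\left(K \right)} = 19 + K$ ($V{\left(K \right)} = 6 + \left(K + 13\right) = 6 + \left(13 + K\right) = 19 + K$)
$z = 175$ ($z = \left(-35\right) \left(-5\right) = 175$)
$V{\left(27 \right)} + z = \left(19 + 27\right) + 175 = 46 + 175 = 221$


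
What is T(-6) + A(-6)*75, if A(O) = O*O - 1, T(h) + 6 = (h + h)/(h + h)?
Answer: 2620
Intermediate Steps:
T(h) = -5 (T(h) = -6 + (h + h)/(h + h) = -6 + (2*h)/((2*h)) = -6 + (2*h)*(1/(2*h)) = -6 + 1 = -5)
A(O) = -1 + O² (A(O) = O² - 1 = -1 + O²)
T(-6) + A(-6)*75 = -5 + (-1 + (-6)²)*75 = -5 + (-1 + 36)*75 = -5 + 35*75 = -5 + 2625 = 2620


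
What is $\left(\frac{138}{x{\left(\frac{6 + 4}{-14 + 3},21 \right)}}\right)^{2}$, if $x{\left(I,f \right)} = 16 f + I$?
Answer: $\frac{576081}{3396649} \approx 0.1696$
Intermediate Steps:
$x{\left(I,f \right)} = I + 16 f$
$\left(\frac{138}{x{\left(\frac{6 + 4}{-14 + 3},21 \right)}}\right)^{2} = \left(\frac{138}{\frac{6 + 4}{-14 + 3} + 16 \cdot 21}\right)^{2} = \left(\frac{138}{\frac{10}{-11} + 336}\right)^{2} = \left(\frac{138}{10 \left(- \frac{1}{11}\right) + 336}\right)^{2} = \left(\frac{138}{- \frac{10}{11} + 336}\right)^{2} = \left(\frac{138}{\frac{3686}{11}}\right)^{2} = \left(138 \cdot \frac{11}{3686}\right)^{2} = \left(\frac{759}{1843}\right)^{2} = \frac{576081}{3396649}$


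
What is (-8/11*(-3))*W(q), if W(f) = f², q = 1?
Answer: 24/11 ≈ 2.1818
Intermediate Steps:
(-8/11*(-3))*W(q) = (-8/11*(-3))*1² = (-8*1/11*(-3))*1 = -8/11*(-3)*1 = (24/11)*1 = 24/11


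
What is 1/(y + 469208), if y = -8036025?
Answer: -1/7566817 ≈ -1.3216e-7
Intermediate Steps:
1/(y + 469208) = 1/(-8036025 + 469208) = 1/(-7566817) = -1/7566817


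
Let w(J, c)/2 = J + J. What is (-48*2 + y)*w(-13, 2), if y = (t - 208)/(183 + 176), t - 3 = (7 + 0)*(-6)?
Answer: 1804972/359 ≈ 5027.8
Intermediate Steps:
w(J, c) = 4*J (w(J, c) = 2*(J + J) = 2*(2*J) = 4*J)
t = -39 (t = 3 + (7 + 0)*(-6) = 3 + 7*(-6) = 3 - 42 = -39)
y = -247/359 (y = (-39 - 208)/(183 + 176) = -247/359 ≈ -0.68802)
(-48*2 + y)*w(-13, 2) = (-48*2 - 247/359)*(4*(-13)) = (-96 - 247/359)*(-52) = -34711/359*(-52) = 1804972/359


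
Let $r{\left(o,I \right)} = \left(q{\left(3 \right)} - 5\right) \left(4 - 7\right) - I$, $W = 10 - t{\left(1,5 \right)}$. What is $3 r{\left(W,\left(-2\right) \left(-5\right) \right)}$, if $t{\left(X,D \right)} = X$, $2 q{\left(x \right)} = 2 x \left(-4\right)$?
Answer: $123$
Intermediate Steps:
$q{\left(x \right)} = - 4 x$ ($q{\left(x \right)} = \frac{2 x \left(-4\right)}{2} = \frac{\left(-8\right) x}{2} = - 4 x$)
$W = 9$ ($W = 10 - 1 = 9$)
$r{\left(o,I \right)} = 51 - I$ ($r{\left(o,I \right)} = \left(\left(-4\right) 3 - 5\right) \left(4 - 7\right) - I = \left(-12 - 5\right) \left(-3\right) - I = \left(-17\right) \left(-3\right) - I = 51 - I$)
$3 r{\left(W,\left(-2\right) \left(-5\right) \right)} = 3 \left(51 - \left(-2\right) \left(-5\right)\right) = 3 \left(51 - 10\right) = 3 \cdot 41 = 123$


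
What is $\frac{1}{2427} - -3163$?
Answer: $\frac{7676602}{2427} \approx 3163.0$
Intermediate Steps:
$\frac{1}{2427} - -3163 = \frac{1}{2427} + 3163 = \frac{7676602}{2427}$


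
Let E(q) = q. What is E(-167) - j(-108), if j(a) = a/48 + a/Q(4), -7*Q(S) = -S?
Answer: 97/4 ≈ 24.250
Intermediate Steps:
Q(S) = S/7 (Q(S) = -(-1)*S/7 = S/7)
j(a) = 85*a/48 (j(a) = a/48 + a/(((⅐)*4)) = a*(1/48) + a/(4/7) = a/48 + a*(7/4) = a/48 + 7*a/4 = 85*a/48)
E(-167) - j(-108) = -167 - 85*(-108)/48 = -167 - 1*(-765/4) = -167 + 765/4 = 97/4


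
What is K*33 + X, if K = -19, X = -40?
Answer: -667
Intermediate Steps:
K*33 + X = -19*33 - 40 = -627 - 40 = -667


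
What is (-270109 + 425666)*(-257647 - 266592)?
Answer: -81549046123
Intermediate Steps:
(-270109 + 425666)*(-257647 - 266592) = 155557*(-524239) = -81549046123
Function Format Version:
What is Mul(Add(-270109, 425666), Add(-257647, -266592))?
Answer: -81549046123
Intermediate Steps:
Mul(Add(-270109, 425666), Add(-257647, -266592)) = Mul(155557, -524239) = -81549046123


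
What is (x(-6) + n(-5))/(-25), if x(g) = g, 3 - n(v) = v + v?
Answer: -7/25 ≈ -0.28000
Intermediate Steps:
n(v) = 3 - 2*v (n(v) = 3 - (v + v) = 3 - 2*v)
(x(-6) + n(-5))/(-25) = (-6 + (3 - 2*(-5)))/(-25) = -(-6 + (3 + 10))/25 = -(-6 + 13)/25 = -1/25*7 = -7/25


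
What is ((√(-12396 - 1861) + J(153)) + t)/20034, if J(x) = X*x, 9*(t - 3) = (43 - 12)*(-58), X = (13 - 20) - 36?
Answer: -30491/90153 + I*√14257/20034 ≈ -0.33821 + 0.00596*I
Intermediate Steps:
X = -43 (X = -7 - 36 = -43)
t = -1771/9 (t = 3 + ((43 - 12)*(-58))/9 = 3 + (31*(-58))/9 = 3 + (⅑)*(-1798) = 3 - 1798/9 = -1771/9 ≈ -196.78)
J(x) = -43*x
((√(-12396 - 1861) + J(153)) + t)/20034 = ((√(-12396 - 1861) - 43*153) - 1771/9)/20034 = ((√(-14257) - 6579) - 1771/9)*(1/20034) = ((I*√14257 - 6579) - 1771/9)*(1/20034) = ((-6579 + I*√14257) - 1771/9)*(1/20034) = (-60982/9 + I*√14257)*(1/20034) = -30491/90153 + I*√14257/20034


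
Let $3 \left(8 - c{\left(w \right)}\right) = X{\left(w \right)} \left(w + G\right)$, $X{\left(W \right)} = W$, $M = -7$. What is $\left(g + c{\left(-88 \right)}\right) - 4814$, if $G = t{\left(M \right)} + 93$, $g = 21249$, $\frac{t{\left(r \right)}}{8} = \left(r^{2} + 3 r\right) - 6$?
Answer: $\frac{65257}{3} \approx 21752.0$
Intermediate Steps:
$t{\left(r \right)} = -48 + 8 r^{2} + 24 r$ ($t{\left(r \right)} = 8 \left(\left(r^{2} + 3 r\right) - 6\right) = 8 \left(-6 + r^{2} + 3 r\right) = -48 + 8 r^{2} + 24 r$)
$G = 269$ ($G = \left(-48 + 8 \left(-7\right)^{2} + 24 \left(-7\right)\right) + 93 = \left(-48 + 8 \cdot 49 - 168\right) + 93 = \left(-48 + 392 - 168\right) + 93 = 176 + 93 = 269$)
$c{\left(w \right)} = 8 - \frac{w \left(269 + w\right)}{3}$ ($c{\left(w \right)} = 8 - \frac{w \left(w + 269\right)}{3} = 8 - \frac{w \left(269 + w\right)}{3}$)
$\left(g + c{\left(-88 \right)}\right) - 4814 = \left(21249 - \left(- \frac{23696}{3} + \frac{7744}{3}\right)\right) - 4814 = \left(21249 + \left(8 + \frac{23672}{3} - \frac{7744}{3}\right)\right) - 4814 = \left(21249 + \frac{15952}{3}\right) - 4814 = \frac{79699}{3} - 4814 = \frac{65257}{3}$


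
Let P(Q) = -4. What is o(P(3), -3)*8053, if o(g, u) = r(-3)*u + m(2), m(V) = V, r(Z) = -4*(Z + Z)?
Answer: -563710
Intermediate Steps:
r(Z) = -8*Z
o(g, u) = 2 + 24*u (o(g, u) = (-8*(-3))*u + 2 = 24*u + 2 = 2 + 24*u)
o(P(3), -3)*8053 = (2 + 24*(-3))*8053 = (2 - 72)*8053 = -70*8053 = -563710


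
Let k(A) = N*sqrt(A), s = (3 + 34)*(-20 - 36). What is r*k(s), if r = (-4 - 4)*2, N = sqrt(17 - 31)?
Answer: 448*sqrt(37) ≈ 2725.1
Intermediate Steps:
N = I*sqrt(14) (N = sqrt(-14) = I*sqrt(14) ≈ 3.7417*I)
r = -16 (r = -8*2 = -16)
s = -2072 (s = 37*(-56) = -2072)
k(A) = I*sqrt(14)*sqrt(A) (k(A) = (I*sqrt(14))*sqrt(A) = I*sqrt(14)*sqrt(A))
r*k(s) = -16*I*sqrt(14)*sqrt(-2072) = -16*I*sqrt(14)*2*I*sqrt(518) = -(-448)*sqrt(37) = 448*sqrt(37)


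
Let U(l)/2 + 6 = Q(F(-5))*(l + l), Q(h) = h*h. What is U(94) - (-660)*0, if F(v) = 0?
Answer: -12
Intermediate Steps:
Q(h) = h²
U(l) = -12 (U(l) = -12 + 2*(0²*(l + l)) = -12 + 2*(0*(2*l)) = -12 + 2*0 = -12 + 0 = -12)
U(94) - (-660)*0 = -12 - (-660)*0 = -12 - 1*0 = -12 + 0 = -12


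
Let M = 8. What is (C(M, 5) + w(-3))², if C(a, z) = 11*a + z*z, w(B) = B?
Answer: 12100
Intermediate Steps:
C(a, z) = z² + 11*a (C(a, z) = 11*a + z² = z² + 11*a)
(C(M, 5) + w(-3))² = ((5² + 11*8) - 3)² = ((25 + 88) - 3)² = (113 - 3)² = 110² = 12100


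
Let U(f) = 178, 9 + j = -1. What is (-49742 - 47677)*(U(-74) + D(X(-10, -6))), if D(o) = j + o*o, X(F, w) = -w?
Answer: -19873476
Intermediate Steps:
j = -10 (j = -9 - 1 = -10)
D(o) = -10 + o**2 (D(o) = -10 + o*o = -10 + o**2)
(-49742 - 47677)*(U(-74) + D(X(-10, -6))) = (-49742 - 47677)*(178 + (-10 + (-1*(-6))**2)) = -97419*(178 + (-10 + 6**2)) = -97419*(178 + (-10 + 36)) = -97419*(178 + 26) = -97419*204 = -19873476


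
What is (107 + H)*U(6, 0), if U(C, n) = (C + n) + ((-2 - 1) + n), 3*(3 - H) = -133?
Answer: 463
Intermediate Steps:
H = 142/3 (H = 3 - 1/3*(-133) = 3 + 133/3 = 142/3 ≈ 47.333)
U(C, n) = -3 + C + 2*n (U(C, n) = (C + n) + (-3 + n) = -3 + C + 2*n)
(107 + H)*U(6, 0) = (107 + 142/3)*(-3 + 6 + 2*0) = 463*(-3 + 6 + 0)/3 = (463/3)*3 = 463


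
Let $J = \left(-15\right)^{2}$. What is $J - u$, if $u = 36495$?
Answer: $-36270$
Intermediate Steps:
$J = 225$
$J - u = 225 - 36495 = -36270$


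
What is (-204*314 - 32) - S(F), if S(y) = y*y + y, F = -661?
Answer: -500348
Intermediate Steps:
S(y) = y + y² (S(y) = y² + y = y + y²)
(-204*314 - 32) - S(F) = (-204*314 - 32) - (-661)*(1 - 661) = (-64056 - 32) - (-661)*(-660) = -64088 - 1*436260 = -64088 - 436260 = -500348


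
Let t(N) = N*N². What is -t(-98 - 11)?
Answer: 1295029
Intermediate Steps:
t(N) = N³
-t(-98 - 11) = -(-98 - 11)³ = -1*(-109)³ = -1*(-1295029) = 1295029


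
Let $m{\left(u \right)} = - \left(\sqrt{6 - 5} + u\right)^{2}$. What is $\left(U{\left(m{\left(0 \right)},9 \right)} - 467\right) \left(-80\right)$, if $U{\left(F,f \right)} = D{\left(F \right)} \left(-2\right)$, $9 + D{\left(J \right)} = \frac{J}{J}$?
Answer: $36080$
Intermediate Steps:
$D{\left(J \right)} = -8$ ($D{\left(J \right)} = -9 + \frac{J}{J} = -9 + 1 = -8$)
$m{\left(u \right)} = - \left(1 + u\right)^{2}$ ($m{\left(u \right)} = - \left(\sqrt{1} + u\right)^{2} = - \left(1 + u\right)^{2}$)
$U{\left(F,f \right)} = 16$ ($U{\left(F,f \right)} = \left(-8\right) \left(-2\right) = 16$)
$\left(U{\left(m{\left(0 \right)},9 \right)} - 467\right) \left(-80\right) = \left(16 - 467\right) \left(-80\right) = \left(-451\right) \left(-80\right) = 36080$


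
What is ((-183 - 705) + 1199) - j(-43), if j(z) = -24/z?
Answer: 13349/43 ≈ 310.44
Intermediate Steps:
((-183 - 705) + 1199) - j(-43) = ((-183 - 705) + 1199) - (-24)/(-43) = (-888 + 1199) - (-24)*(-1)/43 = 311 - 1*24/43 = 311 - 24/43 = 13349/43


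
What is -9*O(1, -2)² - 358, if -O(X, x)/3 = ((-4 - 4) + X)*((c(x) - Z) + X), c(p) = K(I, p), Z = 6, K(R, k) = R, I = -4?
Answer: -321847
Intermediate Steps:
c(p) = -4
O(X, x) = -3*(-10 + X)*(-8 + X) (O(X, x) = -3*((-4 - 4) + X)*((-4 - 1*6) + X) = -3*(-8 + X)*((-4 - 6) + X) = -3*(-8 + X)*(-10 + X) = -3*(-10 + X)*(-8 + X))
-9*O(1, -2)² - 358 = -9*(-240 - 3*1² + 54*1)² - 358 = -9*(-240 - 3*1 + 54)² - 358 = -9*(-240 - 3 + 54)² - 358 = -9*(-189)² - 358 = -9*35721 - 358 = -321489 - 358 = -321847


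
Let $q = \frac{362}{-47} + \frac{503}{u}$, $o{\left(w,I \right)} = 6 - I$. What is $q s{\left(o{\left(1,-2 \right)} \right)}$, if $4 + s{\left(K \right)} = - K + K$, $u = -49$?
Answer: $\frac{165516}{2303} \approx 71.87$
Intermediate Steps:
$s{\left(K \right)} = -4$ ($s{\left(K \right)} = -4 + \left(- K + K\right) = -4 + 0 = -4$)
$q = - \frac{41379}{2303}$ ($q = \frac{362}{-47} + \frac{503}{-49} = 362 \left(- \frac{1}{47}\right) + 503 \left(- \frac{1}{49}\right) = - \frac{362}{47} - \frac{503}{49} = - \frac{41379}{2303} \approx -17.967$)
$q s{\left(o{\left(1,-2 \right)} \right)} = \left(- \frac{41379}{2303}\right) \left(-4\right) = \frac{165516}{2303}$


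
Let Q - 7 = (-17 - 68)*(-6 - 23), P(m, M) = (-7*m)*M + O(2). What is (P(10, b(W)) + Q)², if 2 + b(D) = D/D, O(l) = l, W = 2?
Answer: 6471936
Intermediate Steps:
b(D) = -1 (b(D) = -2 + D/D = -2 + 1 = -1)
P(m, M) = 2 - 7*M*m (P(m, M) = (-7*m)*M + 2 = -7*M*m + 2 = 2 - 7*M*m)
Q = 2472 (Q = 7 + (-17 - 68)*(-6 - 23) = 7 - 85*(-29) = 7 + 2465 = 2472)
(P(10, b(W)) + Q)² = ((2 - 7*(-1)*10) + 2472)² = ((2 + 70) + 2472)² = (72 + 2472)² = 2544² = 6471936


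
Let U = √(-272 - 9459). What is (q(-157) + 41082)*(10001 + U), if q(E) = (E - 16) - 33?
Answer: 408800876 + 40876*I*√9731 ≈ 4.088e+8 + 4.0322e+6*I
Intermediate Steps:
U = I*√9731 (U = √(-9731) = I*√9731 ≈ 98.646*I)
q(E) = -49 + E (q(E) = (-16 + E) - 33 = -49 + E)
(q(-157) + 41082)*(10001 + U) = ((-49 - 157) + 41082)*(10001 + I*√9731) = (-206 + 41082)*(10001 + I*√9731) = 40876*(10001 + I*√9731) = 408800876 + 40876*I*√9731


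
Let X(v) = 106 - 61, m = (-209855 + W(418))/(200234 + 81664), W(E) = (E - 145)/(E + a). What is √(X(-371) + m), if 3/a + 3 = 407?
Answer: 283*√113587658599670/453385950 ≈ 6.6525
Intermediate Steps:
a = 3/404 (a = 3/(-3 + 407) = 3/404 ≈ 0.0074257)
W(E) = (-145 + E)/(3/404 + E) (W(E) = (E - 145)/(E + 3/404) = (-145 + E)/(3/404 + E))
m = -5062736119/6800789250 (m = (-209855 + 404*(-145 + 418)/(3 + 404*418))/(200234 + 81664) = (-209855 + 404*273/(3 + 168872))/281898 = (-209855 + 404*273/168875)*(1/281898) = (-209855 + 404*(1/168875)*273)*(1/281898) = (-209855 + 15756/24125)*(1/281898) = -5062736119/24125*1/281898 = -5062736119/6800789250 ≈ -0.74443)
X(v) = 45
√(X(-371) + m) = √(45 - 5062736119/6800789250) = √(300972780131/6800789250) = 283*√113587658599670/453385950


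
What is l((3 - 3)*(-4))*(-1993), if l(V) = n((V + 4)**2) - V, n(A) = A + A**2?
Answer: -542096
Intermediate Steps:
l(V) = -V + (4 + V)**2*(1 + (4 + V)**2) (l(V) = (V + 4)**2*(1 + (V + 4)**2) - V = (4 + V)**2*(1 + (4 + V)**2) - V = -V + (4 + V)**2*(1 + (4 + V)**2))
l((3 - 3)*(-4))*(-1993) = ((4 + (3 - 3)*(-4))**2 + (4 + (3 - 3)*(-4))**4 - (3 - 3)*(-4))*(-1993) = ((4 + 0*(-4))**2 + (4 + 0*(-4))**4 - 0*(-4))*(-1993) = ((4 + 0)**2 + (4 + 0)**4 - 1*0)*(-1993) = (4**2 + 4**4 + 0)*(-1993) = (16 + 256 + 0)*(-1993) = 272*(-1993) = -542096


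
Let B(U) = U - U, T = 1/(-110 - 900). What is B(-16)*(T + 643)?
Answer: 0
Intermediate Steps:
T = -1/1010 (T = 1/(-1010) = -1/1010 ≈ -0.00099010)
B(U) = 0
B(-16)*(T + 643) = 0*(-1/1010 + 643) = 0*(649429/1010) = 0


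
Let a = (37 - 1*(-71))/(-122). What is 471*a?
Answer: -25434/61 ≈ -416.95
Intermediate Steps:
a = -54/61 (a = (37 + 71)*(-1/122) = 108*(-1/122) = -54/61 ≈ -0.88525)
471*a = 471*(-54/61) = -25434/61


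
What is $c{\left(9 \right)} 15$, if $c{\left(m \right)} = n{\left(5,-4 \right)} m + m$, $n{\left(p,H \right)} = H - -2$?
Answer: $-135$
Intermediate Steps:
$n{\left(p,H \right)} = 2 + H$ ($n{\left(p,H \right)} = H + 2 = 2 + H$)
$c{\left(m \right)} = - m$ ($c{\left(m \right)} = \left(2 - 4\right) m + m = - 2 m + m = - m$)
$c{\left(9 \right)} 15 = \left(-1\right) 9 \cdot 15 = \left(-9\right) 15 = -135$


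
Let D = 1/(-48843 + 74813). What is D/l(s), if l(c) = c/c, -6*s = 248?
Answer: 1/25970 ≈ 3.8506e-5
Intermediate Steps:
s = -124/3 (s = -1/6*248 = -124/3 ≈ -41.333)
l(c) = 1
D = 1/25970 ≈ 3.8506e-5
D/l(s) = (1/25970)/1 = (1/25970)*1 = 1/25970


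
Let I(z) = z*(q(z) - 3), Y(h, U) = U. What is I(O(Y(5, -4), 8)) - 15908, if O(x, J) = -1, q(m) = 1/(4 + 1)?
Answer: -79526/5 ≈ -15905.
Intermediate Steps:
q(m) = 1/5
I(z) = -14*z/5 (I(z) = z*(1/5 - 3) = z*(-14/5) = -14*z/5)
I(O(Y(5, -4), 8)) - 15908 = -14/5*(-1) - 15908 = 14/5 - 15908 = -79526/5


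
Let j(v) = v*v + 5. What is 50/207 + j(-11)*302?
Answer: 7876814/207 ≈ 38052.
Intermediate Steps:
j(v) = 5 + v² (j(v) = v² + 5 = 5 + v²)
50/207 + j(-11)*302 = 50/207 + (5 + (-11)²)*302 = 50*(1/207) + (5 + 121)*302 = 50/207 + 126*302 = 50/207 + 38052 = 7876814/207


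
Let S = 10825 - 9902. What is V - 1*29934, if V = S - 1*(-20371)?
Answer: -8640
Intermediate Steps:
S = 923
V = 21294 (V = 923 - 1*(-20371) = 923 + 20371 = 21294)
V - 1*29934 = 21294 - 1*29934 = 21294 - 29934 = -8640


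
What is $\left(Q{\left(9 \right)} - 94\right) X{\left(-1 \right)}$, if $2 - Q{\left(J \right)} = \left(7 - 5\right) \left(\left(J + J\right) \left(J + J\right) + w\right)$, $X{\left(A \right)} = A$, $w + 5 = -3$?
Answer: $724$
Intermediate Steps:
$w = -8$ ($w = -5 - 3 = -8$)
$Q{\left(J \right)} = 18 - 8 J^{2}$ ($Q{\left(J \right)} = 2 - \left(7 - 5\right) \left(\left(J + J\right) \left(J + J\right) - 8\right) = 2 - 2 \left(2 J 2 J - 8\right) = 2 - 2 \left(4 J^{2} - 8\right) = 2 - 2 \left(-8 + 4 J^{2}\right) = 2 - \left(-16 + 8 J^{2}\right) = 18 - 8 J^{2}$)
$\left(Q{\left(9 \right)} - 94\right) X{\left(-1 \right)} = \left(\left(18 - 8 \cdot 9^{2}\right) - 94\right) \left(-1\right) = \left(\left(18 - 648\right) - 94\right) \left(-1\right) = \left(-630 - 94\right) \left(-1\right) = \left(-724\right) \left(-1\right) = 724$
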